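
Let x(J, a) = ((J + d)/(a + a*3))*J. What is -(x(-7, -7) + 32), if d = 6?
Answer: -127/4 ≈ -31.750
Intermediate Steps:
x(J, a) = J*(6 + J)/(4*a) (x(J, a) = ((J + 6)/(a + a*3))*J = ((6 + J)/(a + 3*a))*J = ((6 + J)/((4*a)))*J = ((6 + J)*(1/(4*a)))*J = ((6 + J)/(4*a))*J = J*(6 + J)/(4*a))
-(x(-7, -7) + 32) = -((¼)*(-7)*(6 - 7)/(-7) + 32) = -((¼)*(-7)*(-⅐)*(-1) + 32) = -(-¼ + 32) = -1*127/4 = -127/4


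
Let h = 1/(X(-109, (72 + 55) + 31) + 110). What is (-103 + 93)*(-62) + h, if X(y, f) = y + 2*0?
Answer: 621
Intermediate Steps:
X(y, f) = y (X(y, f) = y + 0 = y)
h = 1 (h = 1/(-109 + 110) = 1/1 = 1)
(-103 + 93)*(-62) + h = (-103 + 93)*(-62) + 1 = -10*(-62) + 1 = 620 + 1 = 621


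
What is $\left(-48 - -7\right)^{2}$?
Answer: $1681$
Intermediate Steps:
$\left(-48 - -7\right)^{2} = \left(-48 + \left(-6 + 13\right)\right)^{2} = \left(-48 + 7\right)^{2} = \left(-41\right)^{2} = 1681$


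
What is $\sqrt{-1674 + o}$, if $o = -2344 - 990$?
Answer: $4 i \sqrt{313} \approx 70.767 i$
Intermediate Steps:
$o = -3334$ ($o = -2344 - 990 = -3334$)
$\sqrt{-1674 + o} = \sqrt{-1674 - 3334} = \sqrt{-5008} = 4 i \sqrt{313}$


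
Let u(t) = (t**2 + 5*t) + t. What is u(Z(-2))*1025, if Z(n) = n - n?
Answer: 0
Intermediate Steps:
Z(n) = 0
u(t) = t**2 + 6*t
u(Z(-2))*1025 = (0*(6 + 0))*1025 = (0*6)*1025 = 0*1025 = 0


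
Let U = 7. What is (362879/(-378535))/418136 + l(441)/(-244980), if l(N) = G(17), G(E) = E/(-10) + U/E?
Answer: 20365050724/6866444598101475 ≈ 2.9659e-6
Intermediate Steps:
G(E) = 7/E - E/10 (G(E) = E/(-10) + 7/E = E*(-⅒) + 7/E = -E/10 + 7/E = 7/E - E/10)
l(N) = -219/170 (l(N) = 7/17 - ⅒*17 = 7*(1/17) - 17/10 = 7/17 - 17/10 = -219/170)
(362879/(-378535))/418136 + l(441)/(-244980) = (362879/(-378535))/418136 - 219/170/(-244980) = (362879*(-1/378535))*(1/418136) - 219/170*(-1/244980) = -362879/378535*1/418136 + 73/13882200 = -362879/158279110760 + 73/13882200 = 20365050724/6866444598101475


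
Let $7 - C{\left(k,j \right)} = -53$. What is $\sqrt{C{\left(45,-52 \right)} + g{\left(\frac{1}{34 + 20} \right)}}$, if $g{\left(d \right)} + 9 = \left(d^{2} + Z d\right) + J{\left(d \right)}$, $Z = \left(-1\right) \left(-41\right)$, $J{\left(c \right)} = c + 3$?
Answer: $\frac{\sqrt{159733}}{54} \approx 7.4012$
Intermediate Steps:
$C{\left(k,j \right)} = 60$ ($C{\left(k,j \right)} = 7 - -53 = 7 + 53 = 60$)
$J{\left(c \right)} = 3 + c$
$Z = 41$
$g{\left(d \right)} = -6 + d^{2} + 42 d$ ($g{\left(d \right)} = -9 + \left(\left(d^{2} + 41 d\right) + \left(3 + d\right)\right) = -9 + \left(3 + d^{2} + 42 d\right) = -6 + d^{2} + 42 d$)
$\sqrt{C{\left(45,-52 \right)} + g{\left(\frac{1}{34 + 20} \right)}} = \sqrt{60 + \left(-6 + \left(\frac{1}{34 + 20}\right)^{2} + \frac{42}{34 + 20}\right)} = \sqrt{60 + \left(-6 + \left(\frac{1}{54}\right)^{2} + \frac{42}{54}\right)} = \sqrt{60 + \left(-6 + \left(\frac{1}{54}\right)^{2} + 42 \cdot \frac{1}{54}\right)} = \sqrt{60 + \left(-6 + \frac{1}{2916} + \frac{7}{9}\right)} = \sqrt{60 - \frac{15227}{2916}} = \sqrt{\frac{159733}{2916}} = \frac{\sqrt{159733}}{54}$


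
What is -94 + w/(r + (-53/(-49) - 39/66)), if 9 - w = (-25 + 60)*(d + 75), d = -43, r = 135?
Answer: -14927204/146059 ≈ -102.20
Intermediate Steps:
w = -1111 (w = 9 - (-25 + 60)*(-43 + 75) = 9 - 35*32 = 9 - 1*1120 = 9 - 1120 = -1111)
-94 + w/(r + (-53/(-49) - 39/66)) = -94 - 1111/(135 + (-53/(-49) - 39/66)) = -94 - 1111/(135 + (-53*(-1/49) - 39*1/66)) = -94 - 1111/(135 + (53/49 - 13/22)) = -94 - 1111/(135 + 529/1078) = -94 - 1111/146059/1078 = -94 - 1111*1078/146059 = -94 - 1197658/146059 = -14927204/146059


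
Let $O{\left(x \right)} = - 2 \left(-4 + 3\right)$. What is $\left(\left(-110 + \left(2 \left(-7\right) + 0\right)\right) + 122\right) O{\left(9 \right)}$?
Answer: $-4$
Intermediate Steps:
$O{\left(x \right)} = 2$ ($O{\left(x \right)} = \left(-2\right) \left(-1\right) = 2$)
$\left(\left(-110 + \left(2 \left(-7\right) + 0\right)\right) + 122\right) O{\left(9 \right)} = \left(\left(-110 + \left(2 \left(-7\right) + 0\right)\right) + 122\right) 2 = \left(\left(-110 + \left(-14 + 0\right)\right) + 122\right) 2 = \left(\left(-110 - 14\right) + 122\right) 2 = \left(-124 + 122\right) 2 = \left(-2\right) 2 = -4$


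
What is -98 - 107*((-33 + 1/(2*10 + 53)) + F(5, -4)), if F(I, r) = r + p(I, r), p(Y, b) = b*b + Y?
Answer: 117715/73 ≈ 1612.5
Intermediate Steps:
p(Y, b) = Y + b² (p(Y, b) = b² + Y = Y + b²)
F(I, r) = I + r + r² (F(I, r) = r + (I + r²) = I + r + r²)
-98 - 107*((-33 + 1/(2*10 + 53)) + F(5, -4)) = -98 - 107*((-33 + 1/(2*10 + 53)) + (5 - 4 + (-4)²)) = -98 - 107*((-33 + 1/(20 + 53)) + (5 - 4 + 16)) = -98 - 107*((-33 + 1/73) + 17) = -98 - 107*(-2408/73 + 17) = -98 - 107*(-1167/73) = -98 + 124869/73 = 117715/73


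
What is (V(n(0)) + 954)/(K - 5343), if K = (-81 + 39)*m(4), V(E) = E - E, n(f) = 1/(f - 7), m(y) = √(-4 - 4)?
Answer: -188786/1057843 + 2968*I*√2/1057843 ≈ -0.17846 + 0.0039679*I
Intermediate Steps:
m(y) = 2*I*√2 (m(y) = √(-8) = 2*I*√2)
n(f) = 1/(-7 + f)
V(E) = 0
K = -84*I*√2 (K = (-81 + 39)*(2*I*√2) = -84*I*√2 ≈ -118.79*I)
(V(n(0)) + 954)/(K - 5343) = (0 + 954)/(-84*I*√2 - 5343) = 954/(-5343 - 84*I*√2)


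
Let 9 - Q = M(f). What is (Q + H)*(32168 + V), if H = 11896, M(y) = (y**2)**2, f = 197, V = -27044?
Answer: -7717392575424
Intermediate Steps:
M(y) = y**4
Q = -1506138472 (Q = 9 - 1*197**4 = 9 - 1*1506138481 = 9 - 1506138481 = -1506138472)
(Q + H)*(32168 + V) = (-1506138472 + 11896)*(32168 - 27044) = -1506126576*5124 = -7717392575424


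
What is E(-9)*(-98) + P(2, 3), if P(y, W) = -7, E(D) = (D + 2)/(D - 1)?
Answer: -378/5 ≈ -75.600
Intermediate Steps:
E(D) = (2 + D)/(-1 + D)
E(-9)*(-98) + P(2, 3) = ((2 - 9)/(-1 - 9))*(-98) - 7 = (-7/(-10))*(-98) - 7 = -⅒*(-7)*(-98) - 7 = (7/10)*(-98) - 7 = -343/5 - 7 = -378/5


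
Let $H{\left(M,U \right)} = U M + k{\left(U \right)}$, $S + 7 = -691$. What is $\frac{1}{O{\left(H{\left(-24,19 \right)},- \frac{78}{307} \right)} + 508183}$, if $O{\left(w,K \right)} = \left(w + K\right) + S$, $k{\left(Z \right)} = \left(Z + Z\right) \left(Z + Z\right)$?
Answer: $\frac{307}{156101133} \approx 1.9667 \cdot 10^{-6}$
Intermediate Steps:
$k{\left(Z \right)} = 4 Z^{2}$ ($k{\left(Z \right)} = 2 Z 2 Z = 4 Z^{2}$)
$S = -698$ ($S = -7 - 691 = -698$)
$H{\left(M,U \right)} = 4 U^{2} + M U$ ($H{\left(M,U \right)} = U M + 4 U^{2} = M U + 4 U^{2} = 4 U^{2} + M U$)
$O{\left(w,K \right)} = -698 + K + w$ ($O{\left(w,K \right)} = \left(w + K\right) - 698 = \left(K + w\right) - 698 = -698 + K + w$)
$\frac{1}{O{\left(H{\left(-24,19 \right)},- \frac{78}{307} \right)} + 508183} = \frac{1}{\left(-698 - \frac{78}{307} + 19 \left(-24 + 4 \cdot 19\right)\right) + 508183} = \frac{1}{\left(-698 - \frac{78}{307} + 19 \left(-24 + 76\right)\right) + 508183} = \frac{1}{\left(-698 - \frac{78}{307} + 19 \cdot 52\right) + 508183} = \frac{1}{\left(-698 - \frac{78}{307} + 988\right) + 508183} = \frac{1}{\frac{88952}{307} + 508183} = \frac{1}{\frac{156101133}{307}} = \frac{307}{156101133}$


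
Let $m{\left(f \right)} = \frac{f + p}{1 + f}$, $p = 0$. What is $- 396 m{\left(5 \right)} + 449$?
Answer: $119$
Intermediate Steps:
$m{\left(f \right)} = \frac{f}{1 + f}$ ($m{\left(f \right)} = \frac{f + 0}{1 + f} = \frac{f}{1 + f}$)
$- 396 m{\left(5 \right)} + 449 = - 396 \frac{5}{1 + 5} + 449 = - 396 \cdot \frac{5}{6} + 449 = - 396 \cdot 5 \cdot \frac{1}{6} + 449 = \left(-396\right) \frac{5}{6} + 449 = -330 + 449 = 119$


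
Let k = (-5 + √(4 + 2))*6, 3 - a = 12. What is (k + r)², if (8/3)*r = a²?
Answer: 13833/64 + 9*√6/2 ≈ 227.16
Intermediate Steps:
a = -9 (a = 3 - 1*12 = 3 - 12 = -9)
r = 243/8 (r = (3/8)*(-9)² = (3/8)*81 = 243/8 ≈ 30.375)
k = -30 + 6*√6 (k = (-5 + √6)*6 = -30 + 6*√6 ≈ -15.303)
(k + r)² = ((-30 + 6*√6) + 243/8)² = (3/8 + 6*√6)²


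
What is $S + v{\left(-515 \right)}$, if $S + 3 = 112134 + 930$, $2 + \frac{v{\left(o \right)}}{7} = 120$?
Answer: $113887$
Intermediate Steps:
$v{\left(o \right)} = 826$ ($v{\left(o \right)} = -14 + 7 \cdot 120 = -14 + 840 = 826$)
$S = 113061$ ($S = -3 + \left(112134 + 930\right) = -3 + 113064 = 113061$)
$S + v{\left(-515 \right)} = 113061 + 826 = 113887$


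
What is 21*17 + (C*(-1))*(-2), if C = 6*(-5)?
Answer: 297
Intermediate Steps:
C = -30
21*17 + (C*(-1))*(-2) = 21*17 - 30*(-1)*(-2) = 357 + 30*(-2) = 357 - 60 = 297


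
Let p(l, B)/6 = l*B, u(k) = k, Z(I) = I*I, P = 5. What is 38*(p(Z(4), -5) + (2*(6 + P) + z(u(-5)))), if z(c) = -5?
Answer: -17594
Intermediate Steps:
Z(I) = I**2
p(l, B) = 6*B*l (p(l, B) = 6*(l*B) = 6*(B*l) = 6*B*l)
38*(p(Z(4), -5) + (2*(6 + P) + z(u(-5)))) = 38*(6*(-5)*4**2 + (2*(6 + 5) - 5)) = 38*(6*(-5)*16 + (2*11 - 5)) = 38*(-480 + (22 - 5)) = 38*(-480 + 17) = 38*(-463) = -17594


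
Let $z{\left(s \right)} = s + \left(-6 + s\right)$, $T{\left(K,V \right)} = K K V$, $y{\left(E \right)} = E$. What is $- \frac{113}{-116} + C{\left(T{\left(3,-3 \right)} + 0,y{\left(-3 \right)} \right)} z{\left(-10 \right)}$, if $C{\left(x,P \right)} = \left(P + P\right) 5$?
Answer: $\frac{90593}{116} \approx 780.97$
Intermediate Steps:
$T{\left(K,V \right)} = V K^{2}$ ($T{\left(K,V \right)} = K^{2} V = V K^{2}$)
$C{\left(x,P \right)} = 10 P$ ($C{\left(x,P \right)} = 2 P 5 = 10 P$)
$z{\left(s \right)} = -6 + 2 s$
$- \frac{113}{-116} + C{\left(T{\left(3,-3 \right)} + 0,y{\left(-3 \right)} \right)} z{\left(-10 \right)} = - \frac{113}{-116} + 10 \left(-3\right) \left(-6 + 2 \left(-10\right)\right) = \left(-113\right) \left(- \frac{1}{116}\right) - 30 \left(-6 - 20\right) = \frac{113}{116} - -780 = \frac{113}{116} + 780 = \frac{90593}{116}$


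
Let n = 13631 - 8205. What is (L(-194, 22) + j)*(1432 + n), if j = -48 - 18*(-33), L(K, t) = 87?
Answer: 4341114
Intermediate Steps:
n = 5426
j = 546 (j = -48 + 594 = 546)
(L(-194, 22) + j)*(1432 + n) = (87 + 546)*(1432 + 5426) = 633*6858 = 4341114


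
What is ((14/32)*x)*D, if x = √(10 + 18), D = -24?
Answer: -21*√7 ≈ -55.561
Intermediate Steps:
x = 2*√7 (x = √28 = 2*√7 ≈ 5.2915)
((14/32)*x)*D = ((14/32)*(2*√7))*(-24) = ((14*(1/32))*(2*√7))*(-24) = (7*(2*√7)/16)*(-24) = (7*√7/8)*(-24) = -21*√7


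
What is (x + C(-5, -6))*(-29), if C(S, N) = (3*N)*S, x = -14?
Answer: -2204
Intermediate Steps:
C(S, N) = 3*N*S
(x + C(-5, -6))*(-29) = (-14 + 3*(-6)*(-5))*(-29) = (-14 + 90)*(-29) = 76*(-29) = -2204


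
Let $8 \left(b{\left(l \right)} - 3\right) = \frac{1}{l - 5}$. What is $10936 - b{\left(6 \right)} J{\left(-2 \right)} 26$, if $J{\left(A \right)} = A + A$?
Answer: $11261$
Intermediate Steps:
$J{\left(A \right)} = 2 A$
$b{\left(l \right)} = 3 + \frac{1}{8 \left(-5 + l\right)}$ ($b{\left(l \right)} = 3 + \frac{1}{8 \left(l - 5\right)} = 3 + \frac{1}{8 \left(-5 + l\right)}$)
$10936 - b{\left(6 \right)} J{\left(-2 \right)} 26 = 10936 - \frac{-119 + 24 \cdot 6}{8 \left(-5 + 6\right)} 2 \left(-2\right) 26 = 10936 - \frac{-119 + 144}{8 \cdot 1} \left(-4\right) 26 = 10936 - \frac{1}{8} \cdot 1 \cdot 25 \left(-4\right) 26 = 10936 - \frac{25}{8} \left(-4\right) 26 = 10936 - \left(- \frac{25}{2}\right) 26 = 10936 - -325 = 10936 + 325 = 11261$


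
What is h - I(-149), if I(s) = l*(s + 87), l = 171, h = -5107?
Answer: 5495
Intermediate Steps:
I(s) = 14877 + 171*s (I(s) = 171*(s + 87) = 171*(87 + s) = 14877 + 171*s)
h - I(-149) = -5107 - (14877 + 171*(-149)) = -5107 - (14877 - 25479) = -5107 - 1*(-10602) = -5107 + 10602 = 5495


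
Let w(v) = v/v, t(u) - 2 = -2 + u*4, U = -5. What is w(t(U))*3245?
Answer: 3245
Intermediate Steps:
t(u) = 4*u (t(u) = 2 + (-2 + u*4) = 2 + (-2 + 4*u) = 4*u)
w(v) = 1
w(t(U))*3245 = 1*3245 = 3245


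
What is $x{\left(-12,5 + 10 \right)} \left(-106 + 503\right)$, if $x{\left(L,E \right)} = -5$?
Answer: $-1985$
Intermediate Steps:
$x{\left(-12,5 + 10 \right)} \left(-106 + 503\right) = - 5 \left(-106 + 503\right) = \left(-5\right) 397 = -1985$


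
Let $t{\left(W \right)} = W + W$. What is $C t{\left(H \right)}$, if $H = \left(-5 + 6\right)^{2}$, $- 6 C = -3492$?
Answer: $1164$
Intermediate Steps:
$C = 582$ ($C = \left(- \frac{1}{6}\right) \left(-3492\right) = 582$)
$H = 1$ ($H = 1^{2} = 1$)
$t{\left(W \right)} = 2 W$
$C t{\left(H \right)} = 582 \cdot 2 \cdot 1 = 582 \cdot 2 = 1164$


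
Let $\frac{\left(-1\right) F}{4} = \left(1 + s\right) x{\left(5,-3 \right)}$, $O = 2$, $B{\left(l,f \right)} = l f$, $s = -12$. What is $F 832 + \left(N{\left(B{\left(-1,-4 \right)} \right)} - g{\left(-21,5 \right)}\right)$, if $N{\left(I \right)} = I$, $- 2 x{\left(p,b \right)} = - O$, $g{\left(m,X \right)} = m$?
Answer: $36633$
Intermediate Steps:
$B{\left(l,f \right)} = f l$
$x{\left(p,b \right)} = 1$ ($x{\left(p,b \right)} = - \frac{\left(-1\right) 2}{2} = \left(- \frac{1}{2}\right) \left(-2\right) = 1$)
$F = 44$ ($F = - 4 \left(1 - 12\right) 1 = - 4 \left(\left(-11\right) 1\right) = \left(-4\right) \left(-11\right) = 44$)
$F 832 + \left(N{\left(B{\left(-1,-4 \right)} \right)} - g{\left(-21,5 \right)}\right) = 44 \cdot 832 - -25 = 36608 + \left(4 + 21\right) = 36608 + 25 = 36633$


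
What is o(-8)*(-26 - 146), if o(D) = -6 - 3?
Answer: 1548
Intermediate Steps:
o(D) = -9
o(-8)*(-26 - 146) = -9*(-26 - 146) = -9*(-172) = 1548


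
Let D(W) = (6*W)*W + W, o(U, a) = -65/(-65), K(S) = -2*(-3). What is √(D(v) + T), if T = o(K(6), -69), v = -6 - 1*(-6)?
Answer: 1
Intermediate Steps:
K(S) = 6
v = 0 (v = -6 + 6 = 0)
o(U, a) = 1 (o(U, a) = -65*(-1/65) = 1)
D(W) = W + 6*W² (D(W) = 6*W² + W = W + 6*W²)
T = 1
√(D(v) + T) = √(0*(1 + 6*0) + 1) = √(0*(1 + 0) + 1) = √(0*1 + 1) = √(0 + 1) = √1 = 1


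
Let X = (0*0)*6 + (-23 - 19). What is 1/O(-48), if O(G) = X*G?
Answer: 1/2016 ≈ 0.00049603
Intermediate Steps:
X = -42 (X = 0*6 - 42 = 0 - 42 = -42)
O(G) = -42*G
1/O(-48) = 1/(-42*(-48)) = 1/2016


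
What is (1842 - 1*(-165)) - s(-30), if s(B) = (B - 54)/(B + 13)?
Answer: 34035/17 ≈ 2002.1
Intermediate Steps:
s(B) = (-54 + B)/(13 + B)
(1842 - 1*(-165)) - s(-30) = (1842 - 1*(-165)) - (-54 - 30)/(13 - 30) = (1842 + 165) - (-84)/(-17) = 2007 - (-1)*(-84)/17 = 2007 - 1*84/17 = 2007 - 84/17 = 34035/17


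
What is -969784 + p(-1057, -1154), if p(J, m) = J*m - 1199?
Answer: 248795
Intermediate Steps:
p(J, m) = -1199 + J*m
-969784 + p(-1057, -1154) = -969784 + (-1199 - 1057*(-1154)) = -969784 + (-1199 + 1219778) = -969784 + 1218579 = 248795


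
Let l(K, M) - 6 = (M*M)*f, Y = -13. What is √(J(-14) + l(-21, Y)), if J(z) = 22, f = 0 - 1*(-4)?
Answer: 8*√11 ≈ 26.533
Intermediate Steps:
f = 4 (f = 0 + 4 = 4)
l(K, M) = 6 + 4*M² (l(K, M) = 6 + (M*M)*4 = 6 + M²*4 = 6 + 4*M²)
√(J(-14) + l(-21, Y)) = √(22 + (6 + 4*(-13)²)) = √(22 + (6 + 4*169)) = √(22 + (6 + 676)) = √(22 + 682) = √704 = 8*√11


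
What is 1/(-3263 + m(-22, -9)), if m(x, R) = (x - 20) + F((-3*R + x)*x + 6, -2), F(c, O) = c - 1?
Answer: -1/3410 ≈ -0.00029326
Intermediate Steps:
F(c, O) = -1 + c
m(x, R) = -15 + x + x*(x - 3*R) (m(x, R) = (x - 20) + (-1 + ((-3*R + x)*x + 6)) = (-20 + x) + (-1 + ((x - 3*R)*x + 6)) = (-20 + x) + (-1 + (x*(x - 3*R) + 6)) = (-20 + x) + (-1 + (6 + x*(x - 3*R))) = (-20 + x) + (5 + x*(x - 3*R)) = -15 + x + x*(x - 3*R))
1/(-3263 + m(-22, -9)) = 1/(-3263 + (-15 - 22 + (-22)**2 - 3*(-9)*(-22))) = 1/(-3263 + (-15 - 22 + 484 - 594)) = 1/(-3263 - 147) = 1/(-3410) = -1/3410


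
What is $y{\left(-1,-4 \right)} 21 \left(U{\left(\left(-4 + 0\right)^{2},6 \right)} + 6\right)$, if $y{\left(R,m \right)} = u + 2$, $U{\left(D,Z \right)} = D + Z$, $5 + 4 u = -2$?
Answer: $147$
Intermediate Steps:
$u = - \frac{7}{4}$ ($u = - \frac{5}{4} + \frac{1}{4} \left(-2\right) = - \frac{5}{4} - \frac{1}{2} = - \frac{7}{4} \approx -1.75$)
$y{\left(R,m \right)} = \frac{1}{4}$ ($y{\left(R,m \right)} = - \frac{7}{4} + 2 = \frac{1}{4}$)
$y{\left(-1,-4 \right)} 21 \left(U{\left(\left(-4 + 0\right)^{2},6 \right)} + 6\right) = \frac{1}{4} \cdot 21 \left(\left(\left(-4 + 0\right)^{2} + 6\right) + 6\right) = \frac{21 \left(\left(\left(-4\right)^{2} + 6\right) + 6\right)}{4} = \frac{21 \left(\left(16 + 6\right) + 6\right)}{4} = \frac{21 \left(22 + 6\right)}{4} = \frac{21}{4} \cdot 28 = 147$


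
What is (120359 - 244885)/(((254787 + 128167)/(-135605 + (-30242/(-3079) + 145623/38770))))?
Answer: 1007784668960749959/22857151369910 ≈ 44091.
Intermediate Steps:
(120359 - 244885)/(((254787 + 128167)/(-135605 + (-30242/(-3079) + 145623/38770)))) = -124526/(382954/(-135605 + (-30242*(-1/3079) + 145623*(1/38770)))) = -124526/(382954/(-135605 + (30242/3079 + 145623/38770))) = -124526/(382954/(-135605 + 1620855557/119372830)) = -124526/(382954/(-16185931756593/119372830)) = -124526/(382954*(-119372830/16185931756593)) = -124526/(-45714302739820/16185931756593) = -124526*(-16185931756593/45714302739820) = 1007784668960749959/22857151369910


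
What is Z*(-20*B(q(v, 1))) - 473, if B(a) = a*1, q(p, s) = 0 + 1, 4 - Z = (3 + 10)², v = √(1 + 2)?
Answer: 2827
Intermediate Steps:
v = √3 ≈ 1.7320
Z = -165 (Z = 4 - (3 + 10)² = 4 - 1*13² = 4 - 1*169 = 4 - 169 = -165)
q(p, s) = 1
B(a) = a
Z*(-20*B(q(v, 1))) - 473 = -(-3300) - 473 = -165*(-20) - 473 = 3300 - 473 = 2827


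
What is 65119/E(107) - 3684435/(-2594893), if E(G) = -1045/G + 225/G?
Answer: -18077500350869/2127812260 ≈ -8495.8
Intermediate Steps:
E(G) = -820/G
65119/E(107) - 3684435/(-2594893) = 65119/((-820/107)) - 3684435/(-2594893) = 65119/((-820*1/107)) - 3684435*(-1/2594893) = 65119/(-820/107) + 3684435/2594893 = 65119*(-107/820) + 3684435/2594893 = -6967733/820 + 3684435/2594893 = -18077500350869/2127812260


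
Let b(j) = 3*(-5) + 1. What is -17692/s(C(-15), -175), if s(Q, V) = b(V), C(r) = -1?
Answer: 8846/7 ≈ 1263.7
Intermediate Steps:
b(j) = -14 (b(j) = -15 + 1 = -14)
s(Q, V) = -14
-17692/s(C(-15), -175) = -17692/(-14) = -17692*(-1/14) = 8846/7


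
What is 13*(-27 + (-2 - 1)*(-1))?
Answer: -312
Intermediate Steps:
13*(-27 + (-2 - 1)*(-1)) = 13*(-27 - 3*(-1)) = 13*(-27 + 3) = 13*(-24) = -312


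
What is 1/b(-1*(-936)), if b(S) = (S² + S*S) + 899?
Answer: 1/1753091 ≈ 5.7042e-7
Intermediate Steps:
b(S) = 899 + 2*S² (b(S) = (S² + S²) + 899 = 2*S² + 899 = 899 + 2*S²)
1/b(-1*(-936)) = 1/(899 + 2*(-1*(-936))²) = 1/(899 + 2*936²) = 1/(899 + 2*876096) = 1/(899 + 1752192) = 1/1753091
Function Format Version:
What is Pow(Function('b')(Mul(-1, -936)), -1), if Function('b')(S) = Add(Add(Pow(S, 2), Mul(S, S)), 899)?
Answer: Rational(1, 1753091) ≈ 5.7042e-7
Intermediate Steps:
Function('b')(S) = Add(899, Mul(2, Pow(S, 2))) (Function('b')(S) = Add(Add(Pow(S, 2), Pow(S, 2)), 899) = Add(Mul(2, Pow(S, 2)), 899) = Add(899, Mul(2, Pow(S, 2))))
Pow(Function('b')(Mul(-1, -936)), -1) = Pow(Add(899, Mul(2, Pow(Mul(-1, -936), 2))), -1) = Pow(Add(899, Mul(2, Pow(936, 2))), -1) = Pow(Add(899, Mul(2, 876096)), -1) = Pow(Add(899, 1752192), -1) = Pow(1753091, -1) = Rational(1, 1753091)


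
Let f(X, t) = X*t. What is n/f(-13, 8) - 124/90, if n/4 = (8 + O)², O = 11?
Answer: -17857/1170 ≈ -15.262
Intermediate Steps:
n = 1444 (n = 4*(8 + 11)² = 4*19² = 4*361 = 1444)
n/f(-13, 8) - 124/90 = 1444/((-13*8)) - 124/90 = 1444/(-104) - 124*1/90 = 1444*(-1/104) - 62/45 = -361/26 - 62/45 = -17857/1170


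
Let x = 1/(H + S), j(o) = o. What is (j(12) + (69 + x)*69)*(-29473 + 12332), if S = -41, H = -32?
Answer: -5971238760/73 ≈ -8.1798e+7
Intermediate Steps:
x = -1/73 (x = 1/(-32 - 41) = 1/(-73) = -1/73 ≈ -0.013699)
(j(12) + (69 + x)*69)*(-29473 + 12332) = (12 + (69 - 1/73)*69)*(-29473 + 12332) = (12 + (5036/73)*69)*(-17141) = (12 + 347484/73)*(-17141) = (348360/73)*(-17141) = -5971238760/73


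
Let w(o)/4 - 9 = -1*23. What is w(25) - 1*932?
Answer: -988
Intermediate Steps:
w(o) = -56 (w(o) = 36 + 4*(-1*23) = 36 + 4*(-23) = 36 - 92 = -56)
w(25) - 1*932 = -56 - 1*932 = -56 - 932 = -988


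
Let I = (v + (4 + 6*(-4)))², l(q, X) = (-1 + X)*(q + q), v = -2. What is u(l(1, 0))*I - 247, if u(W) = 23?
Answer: 10885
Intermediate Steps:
l(q, X) = 2*q*(-1 + X) (l(q, X) = (-1 + X)*(2*q) = 2*q*(-1 + X))
I = 484 (I = (-2 + (4 + 6*(-4)))² = (-2 + (4 - 24))² = (-2 - 20)² = (-22)² = 484)
u(l(1, 0))*I - 247 = 23*484 - 247 = 11132 - 247 = 10885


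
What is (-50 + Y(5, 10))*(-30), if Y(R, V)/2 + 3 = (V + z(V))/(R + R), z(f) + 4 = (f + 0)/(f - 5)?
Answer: 1632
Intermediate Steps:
z(f) = -4 + f/(-5 + f) (z(f) = -4 + (f + 0)/(f - 5) = -4 + f/(-5 + f))
Y(R, V) = -6 + (V + (20 - 3*V)/(-5 + V))/R (Y(R, V) = -6 + 2*((V + (20 - 3*V)/(-5 + V))/(R + R)) = -6 + 2*((V + (20 - 3*V)/(-5 + V))/((2*R))) = -6 + 2*((V + (20 - 3*V)/(-5 + V))*(1/(2*R))) = -6 + 2*((V + (20 - 3*V)/(-5 + V))/(2*R)) = -6 + (V + (20 - 3*V)/(-5 + V))/R)
(-50 + Y(5, 10))*(-30) = (-50 + (20 - 3*10 - (-5 + 10)*(-1*10 + 6*5))/(5*(-5 + 10)))*(-30) = (-50 + (⅕)*(20 - 30 - 1*5*(-10 + 30))/5)*(-30) = (-50 + (⅕)*(⅕)*(20 - 30 - 1*5*20))*(-30) = (-50 + (⅕)*(⅕)*(20 - 30 - 100))*(-30) = (-50 + (⅕)*(⅕)*(-110))*(-30) = (-50 - 22/5)*(-30) = -272/5*(-30) = 1632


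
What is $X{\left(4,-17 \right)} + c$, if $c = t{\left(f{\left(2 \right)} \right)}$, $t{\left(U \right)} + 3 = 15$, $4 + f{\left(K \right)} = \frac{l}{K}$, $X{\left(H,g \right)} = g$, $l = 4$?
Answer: $-5$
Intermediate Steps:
$f{\left(K \right)} = -4 + \frac{4}{K}$
$t{\left(U \right)} = 12$ ($t{\left(U \right)} = -3 + 15 = 12$)
$c = 12$
$X{\left(4,-17 \right)} + c = -17 + 12 = -5$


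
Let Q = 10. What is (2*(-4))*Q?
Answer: -80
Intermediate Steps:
(2*(-4))*Q = (2*(-4))*10 = -8*10 = -80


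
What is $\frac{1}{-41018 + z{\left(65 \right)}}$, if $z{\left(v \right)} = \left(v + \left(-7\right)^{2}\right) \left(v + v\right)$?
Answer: $- \frac{1}{26198} \approx -3.8171 \cdot 10^{-5}$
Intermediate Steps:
$z{\left(v \right)} = 2 v \left(49 + v\right)$ ($z{\left(v \right)} = \left(v + 49\right) 2 v = \left(49 + v\right) 2 v = 2 v \left(49 + v\right)$)
$\frac{1}{-41018 + z{\left(65 \right)}} = \frac{1}{-41018 + 2 \cdot 65 \left(49 + 65\right)} = \frac{1}{-41018 + 2 \cdot 65 \cdot 114} = \frac{1}{-41018 + 14820} = \frac{1}{-26198} = - \frac{1}{26198}$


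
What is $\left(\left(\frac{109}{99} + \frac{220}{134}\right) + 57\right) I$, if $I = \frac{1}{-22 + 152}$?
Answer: $\frac{198137}{431145} \approx 0.45956$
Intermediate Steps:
$I = \frac{1}{130} \approx 0.0076923$
$\left(\left(\frac{109}{99} + \frac{220}{134}\right) + 57\right) I = \left(\left(\frac{109}{99} + \frac{220}{134}\right) + 57\right) \frac{1}{130} = \left(\left(109 \cdot \frac{1}{99} + 220 \cdot \frac{1}{134}\right) + 57\right) \frac{1}{130} = \left(\left(\frac{109}{99} + \frac{110}{67}\right) + 57\right) \frac{1}{130} = \left(\frac{18193}{6633} + 57\right) \frac{1}{130} = \frac{396274}{6633} \cdot \frac{1}{130} = \frac{198137}{431145}$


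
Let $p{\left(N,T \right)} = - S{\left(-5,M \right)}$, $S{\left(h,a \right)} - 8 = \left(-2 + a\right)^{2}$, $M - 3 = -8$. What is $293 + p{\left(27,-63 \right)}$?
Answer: $236$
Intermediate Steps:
$M = -5$ ($M = 3 - 8 = -5$)
$S{\left(h,a \right)} = 8 + \left(-2 + a\right)^{2}$
$p{\left(N,T \right)} = -57$ ($p{\left(N,T \right)} = - (8 + \left(-2 - 5\right)^{2}) = - (8 + \left(-7\right)^{2}) = - (8 + 49) = \left(-1\right) 57 = -57$)
$293 + p{\left(27,-63 \right)} = 293 - 57 = 236$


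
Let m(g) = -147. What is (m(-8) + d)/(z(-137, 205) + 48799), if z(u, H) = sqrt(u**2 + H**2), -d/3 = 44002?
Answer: -6448934247/2381281607 + 132153*sqrt(60794)/2381281607 ≈ -2.6945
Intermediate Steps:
d = -132006 (d = -3*44002 = -132006)
z(u, H) = sqrt(H**2 + u**2)
(m(-8) + d)/(z(-137, 205) + 48799) = (-147 - 132006)/(sqrt(205**2 + (-137)**2) + 48799) = -132153/(sqrt(42025 + 18769) + 48799) = -132153/(sqrt(60794) + 48799) = -132153/(48799 + sqrt(60794))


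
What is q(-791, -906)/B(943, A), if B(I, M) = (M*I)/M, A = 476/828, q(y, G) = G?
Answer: -906/943 ≈ -0.96076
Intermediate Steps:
A = 119/207 (A = 476*(1/828) = 119/207 ≈ 0.57488)
B(I, M) = I (B(I, M) = (I*M)/M = I)
q(-791, -906)/B(943, A) = -906/943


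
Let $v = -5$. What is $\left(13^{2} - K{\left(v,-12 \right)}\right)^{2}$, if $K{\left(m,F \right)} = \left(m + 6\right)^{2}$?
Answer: $28224$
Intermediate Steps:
$K{\left(m,F \right)} = \left(6 + m\right)^{2}$
$\left(13^{2} - K{\left(v,-12 \right)}\right)^{2} = \left(13^{2} - \left(6 - 5\right)^{2}\right)^{2} = \left(169 - 1^{2}\right)^{2} = \left(169 - 1\right)^{2} = 168^{2} = 28224$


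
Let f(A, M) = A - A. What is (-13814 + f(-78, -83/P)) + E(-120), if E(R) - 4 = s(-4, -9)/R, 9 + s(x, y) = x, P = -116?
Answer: -1657187/120 ≈ -13810.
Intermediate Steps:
s(x, y) = -9 + x
E(R) = 4 - 13/R (E(R) = 4 + (-9 - 4)/R = 4 - 13/R)
f(A, M) = 0
(-13814 + f(-78, -83/P)) + E(-120) = (-13814 + 0) + (4 - 13/(-120)) = -13814 + (4 - 13*(-1/120)) = -13814 + (4 + 13/120) = -13814 + 493/120 = -1657187/120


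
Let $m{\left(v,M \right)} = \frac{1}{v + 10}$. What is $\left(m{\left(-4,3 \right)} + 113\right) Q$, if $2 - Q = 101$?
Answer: $- \frac{22407}{2} \approx -11204.0$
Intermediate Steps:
$m{\left(v,M \right)} = \frac{1}{10 + v}$
$Q = -99$ ($Q = 2 - 101 = -99$)
$\left(m{\left(-4,3 \right)} + 113\right) Q = \left(\frac{1}{10 - 4} + 113\right) \left(-99\right) = \left(\frac{1}{6} + 113\right) \left(-99\right) = \frac{679}{6} \left(-99\right) = - \frac{22407}{2}$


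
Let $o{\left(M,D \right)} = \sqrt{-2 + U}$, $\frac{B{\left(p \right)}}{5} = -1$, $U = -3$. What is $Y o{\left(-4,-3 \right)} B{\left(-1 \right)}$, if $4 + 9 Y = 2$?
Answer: $\frac{10 i \sqrt{5}}{9} \approx 2.4845 i$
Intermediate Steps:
$B{\left(p \right)} = -5$ ($B{\left(p \right)} = 5 \left(-1\right) = -5$)
$Y = - \frac{2}{9}$ ($Y = - \frac{4}{9} + \frac{1}{9} \cdot 2 = - \frac{4}{9} + \frac{2}{9} = - \frac{2}{9} \approx -0.22222$)
$o{\left(M,D \right)} = i \sqrt{5}$ ($o{\left(M,D \right)} = \sqrt{-2 - 3} = \sqrt{-5} = i \sqrt{5}$)
$Y o{\left(-4,-3 \right)} B{\left(-1 \right)} = - \frac{2 i \sqrt{5}}{9} \left(-5\right) = \frac{10 i \sqrt{5}}{9}$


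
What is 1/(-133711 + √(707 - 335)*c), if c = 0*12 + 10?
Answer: -133711/17878594321 - 20*√93/17878594321 ≈ -7.4896e-6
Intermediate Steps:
c = 10 (c = 0 + 10 = 10)
1/(-133711 + √(707 - 335)*c) = 1/(-133711 + √(707 - 335)*10) = 1/(-133711 + √372*10) = 1/(-133711 + (2*√93)*10) = 1/(-133711 + 20*√93)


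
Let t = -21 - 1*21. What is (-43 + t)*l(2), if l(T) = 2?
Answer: -170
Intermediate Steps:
t = -42 (t = -21 - 21 = -42)
(-43 + t)*l(2) = (-43 - 42)*2 = -85*2 = -170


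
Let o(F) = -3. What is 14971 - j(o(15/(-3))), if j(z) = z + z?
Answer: 14977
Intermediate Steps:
j(z) = 2*z
14971 - j(o(15/(-3))) = 14971 - 2*(-3) = 14971 - 1*(-6) = 14971 + 6 = 14977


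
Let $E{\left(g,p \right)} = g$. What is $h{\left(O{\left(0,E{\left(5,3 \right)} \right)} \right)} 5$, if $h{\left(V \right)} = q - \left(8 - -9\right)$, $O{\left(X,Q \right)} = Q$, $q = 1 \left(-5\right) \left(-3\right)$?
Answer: $-10$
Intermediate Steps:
$q = 15$ ($q = \left(-5\right) \left(-3\right) = 15$)
$h{\left(V \right)} = -2$ ($h{\left(V \right)} = 15 - \left(8 - -9\right) = 15 - \left(8 + 9\right) = 15 - 17 = -2$)
$h{\left(O{\left(0,E{\left(5,3 \right)} \right)} \right)} 5 = \left(-2\right) 5 = -10$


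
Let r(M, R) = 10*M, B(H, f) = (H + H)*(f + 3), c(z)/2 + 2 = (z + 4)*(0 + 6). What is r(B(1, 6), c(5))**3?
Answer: 5832000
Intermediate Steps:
c(z) = 44 + 12*z (c(z) = -4 + 2*((z + 4)*(0 + 6)) = -4 + 2*((4 + z)*6) = -4 + 2*(24 + 6*z) = -4 + (48 + 12*z) = 44 + 12*z)
B(H, f) = 2*H*(3 + f) (B(H, f) = (2*H)*(3 + f) = 2*H*(3 + f))
r(B(1, 6), c(5))**3 = (10*(2*1*(3 + 6)))**3 = (10*(2*1*9))**3 = (10*18)**3 = 180**3 = 5832000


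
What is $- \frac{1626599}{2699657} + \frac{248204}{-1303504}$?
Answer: $- \frac{697585992231}{879753424532} \approx -0.79293$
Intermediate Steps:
$- \frac{1626599}{2699657} + \frac{248204}{-1303504} = \left(-1626599\right) \frac{1}{2699657} + 248204 \left(- \frac{1}{1303504}\right) = - \frac{1626599}{2699657} - \frac{62051}{325876} = - \frac{697585992231}{879753424532}$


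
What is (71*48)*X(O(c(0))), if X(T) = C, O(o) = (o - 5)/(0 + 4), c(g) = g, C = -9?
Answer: -30672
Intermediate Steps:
O(o) = -5/4 + o/4 (O(o) = (-5 + o)/4 = (-5 + o)*(¼) = -5/4 + o/4)
X(T) = -9
(71*48)*X(O(c(0))) = (71*48)*(-9) = 3408*(-9) = -30672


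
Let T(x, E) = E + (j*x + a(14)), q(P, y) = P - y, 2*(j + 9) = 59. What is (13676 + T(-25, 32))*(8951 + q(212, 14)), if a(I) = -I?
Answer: 241195087/2 ≈ 1.2060e+8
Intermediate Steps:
j = 41/2 (j = -9 + (½)*59 = -9 + 59/2 = 41/2 ≈ 20.500)
T(x, E) = -14 + E + 41*x/2 (T(x, E) = E + (41*x/2 - 1*14) = E + (41*x/2 - 14) = E + (-14 + 41*x/2) = -14 + E + 41*x/2)
(13676 + T(-25, 32))*(8951 + q(212, 14)) = (13676 + (-14 + 32 + (41/2)*(-25)))*(8951 + (212 - 1*14)) = (13676 + (-14 + 32 - 1025/2))*(8951 + (212 - 14)) = (13676 - 989/2)*(8951 + 198) = (26363/2)*9149 = 241195087/2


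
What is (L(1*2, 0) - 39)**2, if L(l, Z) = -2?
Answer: 1681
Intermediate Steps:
(L(1*2, 0) - 39)**2 = (-2 - 39)**2 = (-41)**2 = 1681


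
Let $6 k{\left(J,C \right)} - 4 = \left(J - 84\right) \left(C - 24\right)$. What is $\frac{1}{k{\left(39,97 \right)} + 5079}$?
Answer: $\frac{6}{27193} \approx 0.00022064$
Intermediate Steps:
$k{\left(J,C \right)} = \frac{2}{3} + \frac{\left(-84 + J\right) \left(-24 + C\right)}{6}$ ($k{\left(J,C \right)} = \frac{2}{3} + \frac{\left(J - 84\right) \left(C - 24\right)}{6} = \frac{2}{3} + \frac{\left(-84 + J\right) \left(-24 + C\right)}{6}$)
$\frac{1}{k{\left(39,97 \right)} + 5079} = \frac{1}{\left(\frac{1010}{3} - 1358 - 156 + \frac{1}{6} \cdot 97 \cdot 39\right) + 5079} = \frac{1}{\left(\frac{1010}{3} - 1358 - 156 + \frac{1261}{2}\right) + 5079} = \frac{1}{- \frac{3281}{6} + 5079} = \frac{1}{\frac{27193}{6}} = \frac{6}{27193}$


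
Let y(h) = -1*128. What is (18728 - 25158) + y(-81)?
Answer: -6558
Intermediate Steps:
y(h) = -128
(18728 - 25158) + y(-81) = (18728 - 25158) - 128 = -6430 - 128 = -6558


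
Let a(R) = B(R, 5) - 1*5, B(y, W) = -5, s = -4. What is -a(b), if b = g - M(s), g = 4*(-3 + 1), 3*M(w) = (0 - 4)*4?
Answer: 10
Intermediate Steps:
M(w) = -16/3 (M(w) = ((0 - 4)*4)/3 = (-4*4)/3 = (⅓)*(-16) = -16/3)
g = -8 (g = 4*(-2) = -8)
b = -8/3 (b = -8 - 1*(-16/3) = -8 + 16/3 = -8/3 ≈ -2.6667)
a(R) = -10 (a(R) = -5 - 1*5 = -5 - 5 = -10)
-a(b) = -1*(-10) = 10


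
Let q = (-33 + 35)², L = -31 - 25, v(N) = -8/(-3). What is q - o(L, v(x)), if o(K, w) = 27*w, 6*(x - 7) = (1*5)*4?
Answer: -68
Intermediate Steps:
x = 31/3 (x = 7 + ((1*5)*4)/6 = 7 + (5*4)/6 = 7 + (⅙)*20 = 7 + 10/3 = 31/3 ≈ 10.333)
v(N) = 8/3 (v(N) = -8*(-⅓) = 8/3)
L = -56
q = 4 (q = 2² = 4)
q - o(L, v(x)) = 4 - 27*8/3 = 4 - 1*72 = 4 - 72 = -68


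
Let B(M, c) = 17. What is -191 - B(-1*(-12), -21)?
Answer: -208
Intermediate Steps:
-191 - B(-1*(-12), -21) = -191 - 1*17 = -191 - 17 = -208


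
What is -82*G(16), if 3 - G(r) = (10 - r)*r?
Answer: -8118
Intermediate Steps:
G(r) = 3 - r*(10 - r) (G(r) = 3 - (10 - r)*r = 3 - r*(10 - r))
-82*G(16) = -82*(3 + 16² - 10*16) = -82*(3 + 256 - 160) = -82*99 = -8118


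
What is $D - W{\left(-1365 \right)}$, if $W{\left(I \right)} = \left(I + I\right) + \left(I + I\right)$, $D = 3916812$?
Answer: $3922272$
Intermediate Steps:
$W{\left(I \right)} = 4 I$ ($W{\left(I \right)} = 2 I + 2 I = 4 I$)
$D - W{\left(-1365 \right)} = 3916812 - 4 \left(-1365\right) = 3916812 - -5460 = 3916812 + 5460 = 3922272$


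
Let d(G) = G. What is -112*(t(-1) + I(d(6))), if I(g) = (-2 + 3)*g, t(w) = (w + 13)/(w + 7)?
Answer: -896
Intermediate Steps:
t(w) = (13 + w)/(7 + w)
I(g) = g (I(g) = 1*g = g)
-112*(t(-1) + I(d(6))) = -112*((13 - 1)/(7 - 1) + 6) = -112*(12/6 + 6) = -112*((1/6)*12 + 6) = -112*(2 + 6) = -112*8 = -896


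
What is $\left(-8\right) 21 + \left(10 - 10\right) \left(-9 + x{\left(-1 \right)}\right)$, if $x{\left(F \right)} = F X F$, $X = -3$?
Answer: $-168$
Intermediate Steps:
$x{\left(F \right)} = - 3 F^{2}$ ($x{\left(F \right)} = F \left(-3\right) F = - 3 F F = - 3 F^{2}$)
$\left(-8\right) 21 + \left(10 - 10\right) \left(-9 + x{\left(-1 \right)}\right) = \left(-8\right) 21 + \left(10 - 10\right) \left(-9 - 3 \left(-1\right)^{2}\right) = -168 + 0 \left(-9 - 3\right) = -168 + 0 \left(-12\right) = -168 + 0 = -168$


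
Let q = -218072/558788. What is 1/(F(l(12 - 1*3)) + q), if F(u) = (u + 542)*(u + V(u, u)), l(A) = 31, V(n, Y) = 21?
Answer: 139697/4162357294 ≈ 3.3562e-5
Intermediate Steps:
F(u) = (21 + u)*(542 + u) (F(u) = (u + 542)*(u + 21) = (542 + u)*(21 + u) = (21 + u)*(542 + u))
q = -54518/139697 (q = -218072*1/558788 = -54518/139697 ≈ -0.39026)
1/(F(l(12 - 1*3)) + q) = 1/((11382 + 31**2 + 563*31) - 54518/139697) = 1/((11382 + 961 + 17453) - 54518/139697) = 1/(29796 - 54518/139697) = 1/(4162357294/139697) = 139697/4162357294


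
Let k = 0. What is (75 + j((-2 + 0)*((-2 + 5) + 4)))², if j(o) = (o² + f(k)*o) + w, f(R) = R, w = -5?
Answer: 70756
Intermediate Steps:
j(o) = -5 + o² (j(o) = (o² + 0*o) - 5 = (o² + 0) - 5 = o² - 5 = -5 + o²)
(75 + j((-2 + 0)*((-2 + 5) + 4)))² = (75 + (-5 + ((-2 + 0)*((-2 + 5) + 4))²))² = (75 + (-5 + (-2*(3 + 4))²))² = (75 + (-5 + (-2*7)²))² = (75 + (-5 + (-14)²))² = (75 + (-5 + 196))² = (75 + 191)² = 266² = 70756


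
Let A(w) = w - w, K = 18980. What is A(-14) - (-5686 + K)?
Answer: -13294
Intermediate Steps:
A(w) = 0
A(-14) - (-5686 + K) = 0 - (-5686 + 18980) = 0 - 1*13294 = 0 - 13294 = -13294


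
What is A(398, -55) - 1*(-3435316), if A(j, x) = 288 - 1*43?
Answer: 3435561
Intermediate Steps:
A(j, x) = 245 (A(j, x) = 288 - 43 = 245)
A(398, -55) - 1*(-3435316) = 245 - 1*(-3435316) = 245 + 3435316 = 3435561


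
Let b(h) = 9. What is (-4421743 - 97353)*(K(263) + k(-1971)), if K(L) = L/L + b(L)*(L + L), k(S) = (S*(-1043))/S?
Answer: -16684502432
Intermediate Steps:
k(S) = -1043 (k(S) = (-1043*S)/S = -1043)
K(L) = 1 + 18*L (K(L) = L/L + 9*(L + L) = 1 + 9*(2*L) = 1 + 18*L)
(-4421743 - 97353)*(K(263) + k(-1971)) = (-4421743 - 97353)*((1 + 18*263) - 1043) = -4519096*((1 + 4734) - 1043) = -4519096*(4735 - 1043) = -4519096*3692 = -16684502432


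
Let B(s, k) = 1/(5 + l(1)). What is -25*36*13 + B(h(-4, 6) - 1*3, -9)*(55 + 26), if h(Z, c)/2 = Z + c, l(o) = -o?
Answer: -46719/4 ≈ -11680.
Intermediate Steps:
h(Z, c) = 2*Z + 2*c (h(Z, c) = 2*(Z + c) = 2*Z + 2*c)
B(s, k) = ¼ (B(s, k) = 1/(5 - 1*1) = 1/(5 - 1) = 1/4 = ¼)
-25*36*13 + B(h(-4, 6) - 1*3, -9)*(55 + 26) = -25*36*13 + (55 + 26)/4 = -900*13 + (¼)*81 = -11700 + 81/4 = -46719/4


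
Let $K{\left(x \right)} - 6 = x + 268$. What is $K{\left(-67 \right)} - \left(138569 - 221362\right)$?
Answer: $83000$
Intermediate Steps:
$K{\left(x \right)} = 274 + x$ ($K{\left(x \right)} = 6 + \left(x + 268\right) = 6 + \left(268 + x\right) = 274 + x$)
$K{\left(-67 \right)} - \left(138569 - 221362\right) = \left(274 - 67\right) - \left(138569 - 221362\right) = 207 - \left(138569 - 221362\right) = 207 - -82793 = 207 + 82793 = 83000$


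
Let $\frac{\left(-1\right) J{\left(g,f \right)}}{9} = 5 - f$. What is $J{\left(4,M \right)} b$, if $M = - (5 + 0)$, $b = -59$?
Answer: $5310$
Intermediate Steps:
$M = -5$ ($M = \left(-1\right) 5 = -5$)
$J{\left(g,f \right)} = -45 + 9 f$ ($J{\left(g,f \right)} = - 9 \left(5 - f\right) = -45 + 9 f$)
$J{\left(4,M \right)} b = \left(-45 + 9 \left(-5\right)\right) \left(-59\right) = \left(-45 - 45\right) \left(-59\right) = \left(-90\right) \left(-59\right) = 5310$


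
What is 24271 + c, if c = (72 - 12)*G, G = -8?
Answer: 23791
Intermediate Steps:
c = -480 (c = (72 - 12)*(-8) = 60*(-8) = -480)
24271 + c = 24271 - 480 = 23791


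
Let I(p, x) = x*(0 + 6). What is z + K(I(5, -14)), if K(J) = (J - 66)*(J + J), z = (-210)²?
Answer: 69300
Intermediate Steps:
I(p, x) = 6*x (I(p, x) = x*6 = 6*x)
z = 44100
K(J) = 2*J*(-66 + J) (K(J) = (-66 + J)*(2*J) = 2*J*(-66 + J))
z + K(I(5, -14)) = 44100 + 2*(6*(-14))*(-66 + 6*(-14)) = 44100 + 2*(-84)*(-66 - 84) = 44100 + 2*(-84)*(-150) = 44100 + 25200 = 69300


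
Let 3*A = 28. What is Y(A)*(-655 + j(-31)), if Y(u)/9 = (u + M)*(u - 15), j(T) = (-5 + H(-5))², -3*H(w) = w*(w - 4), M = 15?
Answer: 316455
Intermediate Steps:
H(w) = -w*(-4 + w)/3 (H(w) = -w*(w - 4)/3 = -w*(-4 + w)/3)
A = 28/3 (A = (⅓)*28 = 28/3 ≈ 9.3333)
j(T) = 400 (j(T) = (-5 + (⅓)*(-5)*(4 - 1*(-5)))² = (-5 + (⅓)*(-5)*(4 + 5))² = (-5 + (⅓)*(-5)*9)² = (-5 - 15)² = (-20)² = 400)
Y(u) = 9*(-15 + u)*(15 + u) (Y(u) = 9*((u + 15)*(u - 15)) = 9*((15 + u)*(-15 + u)) = 9*((-15 + u)*(15 + u)) = 9*(-15 + u)*(15 + u))
Y(A)*(-655 + j(-31)) = (-2025 + 9*(28/3)²)*(-655 + 400) = (-2025 + 9*(784/9))*(-255) = (-2025 + 784)*(-255) = -1241*(-255) = 316455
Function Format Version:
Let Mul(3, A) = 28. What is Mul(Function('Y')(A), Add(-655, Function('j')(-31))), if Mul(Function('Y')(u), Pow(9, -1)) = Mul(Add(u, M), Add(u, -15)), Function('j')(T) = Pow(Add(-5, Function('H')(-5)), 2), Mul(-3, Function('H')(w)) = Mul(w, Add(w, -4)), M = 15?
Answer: 316455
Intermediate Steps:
Function('H')(w) = Mul(Rational(-1, 3), w, Add(-4, w)) (Function('H')(w) = Mul(Rational(-1, 3), Mul(w, Add(w, -4))) = Mul(Rational(-1, 3), Mul(w, Add(-4, w))) = Mul(Rational(-1, 3), w, Add(-4, w)))
A = Rational(28, 3) (A = Mul(Rational(1, 3), 28) = Rational(28, 3) ≈ 9.3333)
Function('j')(T) = 400 (Function('j')(T) = Pow(Add(-5, Mul(Rational(1, 3), -5, Add(4, Mul(-1, -5)))), 2) = Pow(Add(-5, Mul(Rational(1, 3), -5, Add(4, 5))), 2) = Pow(Add(-5, Mul(Rational(1, 3), -5, 9)), 2) = Pow(Add(-5, -15), 2) = Pow(-20, 2) = 400)
Function('Y')(u) = Mul(9, Add(-15, u), Add(15, u)) (Function('Y')(u) = Mul(9, Mul(Add(u, 15), Add(u, -15))) = Mul(9, Mul(Add(15, u), Add(-15, u))) = Mul(9, Mul(Add(-15, u), Add(15, u))) = Mul(9, Add(-15, u), Add(15, u)))
Mul(Function('Y')(A), Add(-655, Function('j')(-31))) = Mul(Add(-2025, Mul(9, Pow(Rational(28, 3), 2))), Add(-655, 400)) = Mul(Add(-2025, Mul(9, Rational(784, 9))), -255) = Mul(Add(-2025, 784), -255) = Mul(-1241, -255) = 316455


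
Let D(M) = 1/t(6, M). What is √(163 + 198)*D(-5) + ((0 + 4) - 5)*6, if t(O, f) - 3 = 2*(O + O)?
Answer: -143/27 ≈ -5.2963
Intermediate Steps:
t(O, f) = 3 + 4*O (t(O, f) = 3 + 2*(O + O) = 3 + 2*(2*O) = 3 + 4*O)
D(M) = 1/27 (D(M) = 1/(3 + 4*6) = 1/(3 + 24) = 1/27)
√(163 + 198)*D(-5) + ((0 + 4) - 5)*6 = √(163 + 198)*(1/27) + ((0 + 4) - 5)*6 = √361*(1/27) + (4 - 5)*6 = 19*(1/27) - 1*6 = 19/27 - 6 = -143/27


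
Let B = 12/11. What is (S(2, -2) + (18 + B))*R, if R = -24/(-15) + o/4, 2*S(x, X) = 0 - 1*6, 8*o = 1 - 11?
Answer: 18231/880 ≈ 20.717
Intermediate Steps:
o = -5/4 (o = (1 - 11)/8 = (⅛)*(-10) = -5/4 ≈ -1.2500)
S(x, X) = -3 (S(x, X) = (0 - 1*6)/2 = (0 - 6)/2 = (½)*(-6) = -3)
B = 12/11 (B = 12*(1/11) = 12/11 ≈ 1.0909)
R = 103/80 (R = -24/(-15) - 5/4/4 = -24*(-1/15) - 5/4*¼ = 8/5 - 5/16 = 103/80 ≈ 1.2875)
(S(2, -2) + (18 + B))*R = (-3 + (18 + 12/11))*(103/80) = (-3 + 210/11)*(103/80) = (177/11)*(103/80) = 18231/880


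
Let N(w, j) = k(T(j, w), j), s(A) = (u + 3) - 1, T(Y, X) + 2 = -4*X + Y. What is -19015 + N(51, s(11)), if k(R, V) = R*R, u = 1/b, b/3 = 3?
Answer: 1827010/81 ≈ 22556.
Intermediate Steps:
b = 9 (b = 3*3 = 9)
u = 1/9 ≈ 0.11111
T(Y, X) = -2 + Y - 4*X (T(Y, X) = -2 + (-4*X + Y) = -2 + (Y - 4*X) = -2 + Y - 4*X)
s(A) = 19/9 (s(A) = (1/9 + 3) - 1 = 28/9 - 1 = 19/9)
k(R, V) = R**2
N(w, j) = (-2 + j - 4*w)**2
-19015 + N(51, s(11)) = -19015 + (2 - 1*19/9 + 4*51)**2 = -19015 + (2 - 19/9 + 204)**2 = -19015 + (1835/9)**2 = -19015 + 3367225/81 = 1827010/81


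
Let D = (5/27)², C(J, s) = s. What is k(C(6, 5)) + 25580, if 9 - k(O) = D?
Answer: 18654356/729 ≈ 25589.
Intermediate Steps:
D = 25/729 (D = (5*(1/27))² = (5/27)² = 25/729 ≈ 0.034294)
k(O) = 6536/729 (k(O) = 9 - 1*25/729 = 9 - 25/729 = 6536/729)
k(C(6, 5)) + 25580 = 6536/729 + 25580 = 18654356/729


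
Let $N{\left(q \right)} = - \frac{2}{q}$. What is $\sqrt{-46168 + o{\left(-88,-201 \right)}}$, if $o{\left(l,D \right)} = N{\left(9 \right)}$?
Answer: $\frac{11 i \sqrt{3434}}{3} \approx 214.87 i$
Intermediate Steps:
$o{\left(l,D \right)} = - \frac{2}{9}$
$\sqrt{-46168 + o{\left(-88,-201 \right)}} = \sqrt{-46168 - \frac{2}{9}} = \sqrt{- \frac{415514}{9}} = \frac{11 i \sqrt{3434}}{3}$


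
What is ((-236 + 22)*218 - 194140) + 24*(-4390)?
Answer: -346152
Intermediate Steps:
((-236 + 22)*218 - 194140) + 24*(-4390) = (-214*218 - 194140) - 105360 = (-46652 - 194140) - 105360 = -240792 - 105360 = -346152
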